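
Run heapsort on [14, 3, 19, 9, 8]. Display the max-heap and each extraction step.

Build heap: [19, 9, 14, 3, 8]
Extract 19: [14, 9, 8, 3, 19]
Extract 14: [9, 3, 8, 14, 19]
Extract 9: [8, 3, 9, 14, 19]
Extract 8: [3, 8, 9, 14, 19]


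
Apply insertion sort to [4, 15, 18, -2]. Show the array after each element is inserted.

First element 4 is already 'sorted'
Insert 15: shifted 0 elements -> [4, 15, 18, -2]
Insert 18: shifted 0 elements -> [4, 15, 18, -2]
Insert -2: shifted 3 elements -> [-2, 4, 15, 18]


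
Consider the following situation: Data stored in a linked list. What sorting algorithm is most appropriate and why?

Best choice: Merge sort
Reason: Merge sort doesn't require random access; can be done in O(1) extra space for linked lists


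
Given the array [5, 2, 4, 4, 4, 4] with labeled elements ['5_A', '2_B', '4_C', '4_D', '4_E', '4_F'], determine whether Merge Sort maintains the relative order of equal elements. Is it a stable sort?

Trace Merge Sort on the labeled array (the key is the number; the letter only tracks identity):
  Merge [2_B] + [4_C] -> [2_B, 4_C]
  Merge [5_A] + [2_B, 4_C] -> [2_B, 4_C, 5_A]
  Merge [4_E] + [4_F] -> [4_E, 4_F]
  Merge [4_D] + [4_E, 4_F] -> [4_D, 4_E, 4_F]
  Merge [2_B, 4_C, 5_A] + [4_D, 4_E, 4_F] -> [2_B, 4_C, 4_D, 4_E, 4_F, 5_A]
Final order: [2_B, 4_C, 4_D, 4_E, 4_F, 5_A]
Equal keys:
  value 4: originally 4_C, 4_D, 4_E, 4_F; after sorting 4_C, 4_D, 4_E, 4_F -> order preserved
All equal keys kept their original relative order. Merge Sort is stable: when the heads of the two halves are equal the merge takes from the left half first.
Answer: Stable


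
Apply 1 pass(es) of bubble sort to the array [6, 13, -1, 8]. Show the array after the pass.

After pass 1: [6, -1, 8, 13] (2 swaps)
Total swaps: 2


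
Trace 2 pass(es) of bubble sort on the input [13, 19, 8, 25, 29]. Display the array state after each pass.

After pass 1: [13, 8, 19, 25, 29] (1 swaps)
After pass 2: [8, 13, 19, 25, 29] (1 swaps)
Total swaps: 2


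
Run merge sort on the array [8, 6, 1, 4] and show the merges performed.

Divide and conquer:
  Merge [8] + [6] -> [6, 8]
  Merge [1] + [4] -> [1, 4]
  Merge [6, 8] + [1, 4] -> [1, 4, 6, 8]


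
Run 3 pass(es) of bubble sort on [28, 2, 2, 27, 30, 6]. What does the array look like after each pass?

After pass 1: [2, 2, 27, 28, 6, 30] (4 swaps)
After pass 2: [2, 2, 27, 6, 28, 30] (1 swaps)
After pass 3: [2, 2, 6, 27, 28, 30] (1 swaps)
Total swaps: 6


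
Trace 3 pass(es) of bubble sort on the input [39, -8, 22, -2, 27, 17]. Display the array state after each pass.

After pass 1: [-8, 22, -2, 27, 17, 39] (5 swaps)
After pass 2: [-8, -2, 22, 17, 27, 39] (2 swaps)
After pass 3: [-8, -2, 17, 22, 27, 39] (1 swaps)
Total swaps: 8


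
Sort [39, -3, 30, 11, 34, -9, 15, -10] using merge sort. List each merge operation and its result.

Divide and conquer:
  Merge [39] + [-3] -> [-3, 39]
  Merge [30] + [11] -> [11, 30]
  Merge [-3, 39] + [11, 30] -> [-3, 11, 30, 39]
  Merge [34] + [-9] -> [-9, 34]
  Merge [15] + [-10] -> [-10, 15]
  Merge [-9, 34] + [-10, 15] -> [-10, -9, 15, 34]
  Merge [-3, 11, 30, 39] + [-10, -9, 15, 34] -> [-10, -9, -3, 11, 15, 30, 34, 39]


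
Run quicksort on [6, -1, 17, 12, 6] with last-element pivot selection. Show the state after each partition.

Partition 1: pivot=6 at index 2 -> [6, -1, 6, 12, 17]
Partition 2: pivot=-1 at index 0 -> [-1, 6, 6, 12, 17]
Partition 3: pivot=17 at index 4 -> [-1, 6, 6, 12, 17]


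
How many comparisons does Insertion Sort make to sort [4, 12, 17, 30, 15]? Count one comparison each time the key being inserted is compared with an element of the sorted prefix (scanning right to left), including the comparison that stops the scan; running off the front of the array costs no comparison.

Insert 12: 4 <= 12 (stop) = 1 comparison(s) -> [4, 12, 17, 30, 15]
Insert 17: 12 <= 17 (stop) = 1 comparison(s) -> [4, 12, 17, 30, 15]
Insert 30: 17 <= 30 (stop) = 1 comparison(s) -> [4, 12, 17, 30, 15]
Insert 15: 30 > 15 (shift), 17 > 15 (shift), 12 <= 15 (stop) = 3 comparison(s) -> [4, 12, 15, 17, 30]
Total comparisons: 1 + 1 + 1 + 3 = 6


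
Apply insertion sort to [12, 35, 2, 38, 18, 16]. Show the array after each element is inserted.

First element 12 is already 'sorted'
Insert 35: shifted 0 elements -> [12, 35, 2, 38, 18, 16]
Insert 2: shifted 2 elements -> [2, 12, 35, 38, 18, 16]
Insert 38: shifted 0 elements -> [2, 12, 35, 38, 18, 16]
Insert 18: shifted 2 elements -> [2, 12, 18, 35, 38, 16]
Insert 16: shifted 3 elements -> [2, 12, 16, 18, 35, 38]


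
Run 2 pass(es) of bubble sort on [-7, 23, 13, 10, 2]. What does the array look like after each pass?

After pass 1: [-7, 13, 10, 2, 23] (3 swaps)
After pass 2: [-7, 10, 2, 13, 23] (2 swaps)
Total swaps: 5


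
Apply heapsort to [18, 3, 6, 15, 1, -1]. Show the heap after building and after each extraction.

Build heap: [18, 15, 6, 3, 1, -1]
Extract 18: [15, 3, 6, -1, 1, 18]
Extract 15: [6, 3, 1, -1, 15, 18]
Extract 6: [3, -1, 1, 6, 15, 18]
Extract 3: [1, -1, 3, 6, 15, 18]
Extract 1: [-1, 1, 3, 6, 15, 18]


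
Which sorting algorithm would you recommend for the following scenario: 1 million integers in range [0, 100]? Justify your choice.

Best choice: Counting sort
Reason: O(n + k) where k=100 is small; linear time beats O(n log n)


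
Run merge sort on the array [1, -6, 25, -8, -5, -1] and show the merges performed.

Divide and conquer:
  Merge [-6] + [25] -> [-6, 25]
  Merge [1] + [-6, 25] -> [-6, 1, 25]
  Merge [-5] + [-1] -> [-5, -1]
  Merge [-8] + [-5, -1] -> [-8, -5, -1]
  Merge [-6, 1, 25] + [-8, -5, -1] -> [-8, -6, -5, -1, 1, 25]


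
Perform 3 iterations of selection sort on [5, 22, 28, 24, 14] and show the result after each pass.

Pass 1: Select minimum 5 at index 0, swap -> [5, 22, 28, 24, 14]
Pass 2: Select minimum 14 at index 4, swap -> [5, 14, 28, 24, 22]
Pass 3: Select minimum 22 at index 4, swap -> [5, 14, 22, 24, 28]


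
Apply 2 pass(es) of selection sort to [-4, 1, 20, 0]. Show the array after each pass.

Pass 1: Select minimum -4 at index 0, swap -> [-4, 1, 20, 0]
Pass 2: Select minimum 0 at index 3, swap -> [-4, 0, 20, 1]


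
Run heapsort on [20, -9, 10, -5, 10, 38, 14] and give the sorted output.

Build heap: [38, 10, 20, -5, -9, 10, 14]
Extract 38: [20, 10, 14, -5, -9, 10, 38]
Extract 20: [14, 10, 10, -5, -9, 20, 38]
Extract 14: [10, -5, 10, -9, 14, 20, 38]
Extract 10: [10, -5, -9, 10, 14, 20, 38]
Extract 10: [-5, -9, 10, 10, 14, 20, 38]
Extract -5: [-9, -5, 10, 10, 14, 20, 38]


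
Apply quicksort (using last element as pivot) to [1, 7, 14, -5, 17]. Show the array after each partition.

Partition 1: pivot=17 at index 4 -> [1, 7, 14, -5, 17]
Partition 2: pivot=-5 at index 0 -> [-5, 7, 14, 1, 17]
Partition 3: pivot=1 at index 1 -> [-5, 1, 14, 7, 17]
Partition 4: pivot=7 at index 2 -> [-5, 1, 7, 14, 17]


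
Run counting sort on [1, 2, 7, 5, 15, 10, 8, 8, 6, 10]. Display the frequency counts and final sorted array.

Count array: [0, 1, 1, 0, 0, 1, 1, 1, 2, 0, 2, 0, 0, 0, 0, 1]
(count[i] = number of elements equal to i)
Cumulative count: [0, 1, 2, 2, 2, 3, 4, 5, 7, 7, 9, 9, 9, 9, 9, 10]
Sorted: [1, 2, 5, 6, 7, 8, 8, 10, 10, 15]


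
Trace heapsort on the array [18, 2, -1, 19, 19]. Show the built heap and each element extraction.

Build heap: [19, 19, -1, 2, 18]
Extract 19: [19, 18, -1, 2, 19]
Extract 19: [18, 2, -1, 19, 19]
Extract 18: [2, -1, 18, 19, 19]
Extract 2: [-1, 2, 18, 19, 19]


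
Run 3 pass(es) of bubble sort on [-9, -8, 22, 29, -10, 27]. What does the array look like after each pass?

After pass 1: [-9, -8, 22, -10, 27, 29] (2 swaps)
After pass 2: [-9, -8, -10, 22, 27, 29] (1 swaps)
After pass 3: [-9, -10, -8, 22, 27, 29] (1 swaps)
Total swaps: 4


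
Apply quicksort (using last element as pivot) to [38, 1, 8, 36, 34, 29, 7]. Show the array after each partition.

Partition 1: pivot=7 at index 1 -> [1, 7, 8, 36, 34, 29, 38]
Partition 2: pivot=38 at index 6 -> [1, 7, 8, 36, 34, 29, 38]
Partition 3: pivot=29 at index 3 -> [1, 7, 8, 29, 34, 36, 38]
Partition 4: pivot=36 at index 5 -> [1, 7, 8, 29, 34, 36, 38]


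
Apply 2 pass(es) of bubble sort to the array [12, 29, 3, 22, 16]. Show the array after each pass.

After pass 1: [12, 3, 22, 16, 29] (3 swaps)
After pass 2: [3, 12, 16, 22, 29] (2 swaps)
Total swaps: 5


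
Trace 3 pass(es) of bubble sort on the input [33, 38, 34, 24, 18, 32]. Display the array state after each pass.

After pass 1: [33, 34, 24, 18, 32, 38] (4 swaps)
After pass 2: [33, 24, 18, 32, 34, 38] (3 swaps)
After pass 3: [24, 18, 32, 33, 34, 38] (3 swaps)
Total swaps: 10


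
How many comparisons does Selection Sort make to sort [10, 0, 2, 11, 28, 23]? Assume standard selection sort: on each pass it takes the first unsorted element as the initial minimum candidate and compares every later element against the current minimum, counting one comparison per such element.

Pass 1: scan indices 1..5 for the minimum = 5 comparison(s); min is 0, place at index 0 -> [0, 10, 2, 11, 28, 23]
Pass 2: scan indices 2..5 for the minimum = 4 comparison(s); min is 2, place at index 1 -> [0, 2, 10, 11, 28, 23]
Pass 3: scan indices 3..5 for the minimum = 3 comparison(s); min is 10, place at index 2 -> [0, 2, 10, 11, 28, 23]
Pass 4: scan indices 4..5 for the minimum = 2 comparison(s); min is 11, place at index 3 -> [0, 2, 10, 11, 28, 23]
Pass 5: scan indices 5..5 for the minimum = 1 comparison(s); min is 23, place at index 4 -> [0, 2, 10, 11, 23, 28]
Selection sort always scans the whole unsorted suffix, so the count is (n-1) + (n-2) + ... + 1 = n(n-1)/2 = 6*5/2 = 15 regardless of the input order.
Total comparisons: 5 + 4 + 3 + 2 + 1 = 15


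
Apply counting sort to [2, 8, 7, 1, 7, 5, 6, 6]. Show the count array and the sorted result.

Count array: [0, 1, 1, 0, 0, 1, 2, 2, 1]
(count[i] = number of elements equal to i)
Cumulative count: [0, 1, 2, 2, 2, 3, 5, 7, 8]
Sorted: [1, 2, 5, 6, 6, 7, 7, 8]


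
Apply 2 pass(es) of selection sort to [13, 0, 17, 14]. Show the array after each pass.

Pass 1: Select minimum 0 at index 1, swap -> [0, 13, 17, 14]
Pass 2: Select minimum 13 at index 1, swap -> [0, 13, 17, 14]


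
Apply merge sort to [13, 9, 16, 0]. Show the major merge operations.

Divide and conquer:
  Merge [13] + [9] -> [9, 13]
  Merge [16] + [0] -> [0, 16]
  Merge [9, 13] + [0, 16] -> [0, 9, 13, 16]


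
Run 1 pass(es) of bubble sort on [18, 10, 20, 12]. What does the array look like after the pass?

After pass 1: [10, 18, 12, 20] (2 swaps)
Total swaps: 2


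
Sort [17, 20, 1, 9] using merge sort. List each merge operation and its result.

Divide and conquer:
  Merge [17] + [20] -> [17, 20]
  Merge [1] + [9] -> [1, 9]
  Merge [17, 20] + [1, 9] -> [1, 9, 17, 20]


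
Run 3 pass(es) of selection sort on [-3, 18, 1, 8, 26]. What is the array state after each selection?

Pass 1: Select minimum -3 at index 0, swap -> [-3, 18, 1, 8, 26]
Pass 2: Select minimum 1 at index 2, swap -> [-3, 1, 18, 8, 26]
Pass 3: Select minimum 8 at index 3, swap -> [-3, 1, 8, 18, 26]


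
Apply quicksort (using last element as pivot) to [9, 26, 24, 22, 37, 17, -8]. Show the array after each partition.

Partition 1: pivot=-8 at index 0 -> [-8, 26, 24, 22, 37, 17, 9]
Partition 2: pivot=9 at index 1 -> [-8, 9, 24, 22, 37, 17, 26]
Partition 3: pivot=26 at index 5 -> [-8, 9, 24, 22, 17, 26, 37]
Partition 4: pivot=17 at index 2 -> [-8, 9, 17, 22, 24, 26, 37]
Partition 5: pivot=24 at index 4 -> [-8, 9, 17, 22, 24, 26, 37]


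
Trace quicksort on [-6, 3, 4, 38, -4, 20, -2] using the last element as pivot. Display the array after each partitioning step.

Partition 1: pivot=-2 at index 2 -> [-6, -4, -2, 38, 3, 20, 4]
Partition 2: pivot=-4 at index 1 -> [-6, -4, -2, 38, 3, 20, 4]
Partition 3: pivot=4 at index 4 -> [-6, -4, -2, 3, 4, 20, 38]
Partition 4: pivot=38 at index 6 -> [-6, -4, -2, 3, 4, 20, 38]


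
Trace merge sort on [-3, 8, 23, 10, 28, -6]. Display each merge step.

Divide and conquer:
  Merge [8] + [23] -> [8, 23]
  Merge [-3] + [8, 23] -> [-3, 8, 23]
  Merge [28] + [-6] -> [-6, 28]
  Merge [10] + [-6, 28] -> [-6, 10, 28]
  Merge [-3, 8, 23] + [-6, 10, 28] -> [-6, -3, 8, 10, 23, 28]


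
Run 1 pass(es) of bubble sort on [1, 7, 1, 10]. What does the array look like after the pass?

After pass 1: [1, 1, 7, 10] (1 swaps)
Total swaps: 1


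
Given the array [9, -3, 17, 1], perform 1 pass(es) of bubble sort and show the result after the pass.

After pass 1: [-3, 9, 1, 17] (2 swaps)
Total swaps: 2


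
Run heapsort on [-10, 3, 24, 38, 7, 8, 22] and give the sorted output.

Build heap: [38, 7, 24, 3, -10, 8, 22]
Extract 38: [24, 7, 22, 3, -10, 8, 38]
Extract 24: [22, 7, 8, 3, -10, 24, 38]
Extract 22: [8, 7, -10, 3, 22, 24, 38]
Extract 8: [7, 3, -10, 8, 22, 24, 38]
Extract 7: [3, -10, 7, 8, 22, 24, 38]
Extract 3: [-10, 3, 7, 8, 22, 24, 38]


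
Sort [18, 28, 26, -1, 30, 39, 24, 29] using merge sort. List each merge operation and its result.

Divide and conquer:
  Merge [18] + [28] -> [18, 28]
  Merge [26] + [-1] -> [-1, 26]
  Merge [18, 28] + [-1, 26] -> [-1, 18, 26, 28]
  Merge [30] + [39] -> [30, 39]
  Merge [24] + [29] -> [24, 29]
  Merge [30, 39] + [24, 29] -> [24, 29, 30, 39]
  Merge [-1, 18, 26, 28] + [24, 29, 30, 39] -> [-1, 18, 24, 26, 28, 29, 30, 39]


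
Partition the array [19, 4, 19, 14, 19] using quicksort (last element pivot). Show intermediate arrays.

Partition 1: pivot=19 at index 4 -> [19, 4, 19, 14, 19]
Partition 2: pivot=14 at index 1 -> [4, 14, 19, 19, 19]
Partition 3: pivot=19 at index 3 -> [4, 14, 19, 19, 19]


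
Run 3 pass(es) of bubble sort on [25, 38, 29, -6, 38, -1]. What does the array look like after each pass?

After pass 1: [25, 29, -6, 38, -1, 38] (3 swaps)
After pass 2: [25, -6, 29, -1, 38, 38] (2 swaps)
After pass 3: [-6, 25, -1, 29, 38, 38] (2 swaps)
Total swaps: 7


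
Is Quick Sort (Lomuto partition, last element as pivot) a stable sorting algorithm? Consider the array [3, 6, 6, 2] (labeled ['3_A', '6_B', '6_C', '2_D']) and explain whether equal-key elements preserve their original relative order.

Trace Quick Sort on the labeled array (the key is the number; the letter only tracks identity):
  Partition indices 0..3 around pivot 2_D -> [2_D, 6_B, 6_C, 3_A]
  Partition indices 1..3 around pivot 3_A -> [2_D, 3_A, 6_C, 6_B]
  Partition indices 2..3 around pivot 6_B -> [2_D, 3_A, 6_C, 6_B]
Final order: [2_D, 3_A, 6_C, 6_B]
Equal keys:
  value 6: originally 6_B, 6_C; after sorting 6_C, 6_B -> order changed
Equal keys were reordered, so Quick Sort is not stable: partition swaps elements across long distances and can reorder equal keys. (One such input is enough; an unstable sort may happen to preserve order on other inputs, but it gives no guarantee.)
Answer: Not stable


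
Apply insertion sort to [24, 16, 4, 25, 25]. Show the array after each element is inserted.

First element 24 is already 'sorted'
Insert 16: shifted 1 elements -> [16, 24, 4, 25, 25]
Insert 4: shifted 2 elements -> [4, 16, 24, 25, 25]
Insert 25: shifted 0 elements -> [4, 16, 24, 25, 25]
Insert 25: shifted 0 elements -> [4, 16, 24, 25, 25]


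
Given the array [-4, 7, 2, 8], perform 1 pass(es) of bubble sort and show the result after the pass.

After pass 1: [-4, 2, 7, 8] (1 swaps)
Total swaps: 1


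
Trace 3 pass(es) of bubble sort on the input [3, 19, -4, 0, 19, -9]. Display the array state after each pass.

After pass 1: [3, -4, 0, 19, -9, 19] (3 swaps)
After pass 2: [-4, 0, 3, -9, 19, 19] (3 swaps)
After pass 3: [-4, 0, -9, 3, 19, 19] (1 swaps)
Total swaps: 7


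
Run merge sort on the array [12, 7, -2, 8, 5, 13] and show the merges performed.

Divide and conquer:
  Merge [7] + [-2] -> [-2, 7]
  Merge [12] + [-2, 7] -> [-2, 7, 12]
  Merge [5] + [13] -> [5, 13]
  Merge [8] + [5, 13] -> [5, 8, 13]
  Merge [-2, 7, 12] + [5, 8, 13] -> [-2, 5, 7, 8, 12, 13]


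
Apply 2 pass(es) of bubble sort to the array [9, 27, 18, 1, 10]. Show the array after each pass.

After pass 1: [9, 18, 1, 10, 27] (3 swaps)
After pass 2: [9, 1, 10, 18, 27] (2 swaps)
Total swaps: 5


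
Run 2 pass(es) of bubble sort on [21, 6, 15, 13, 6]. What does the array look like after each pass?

After pass 1: [6, 15, 13, 6, 21] (4 swaps)
After pass 2: [6, 13, 6, 15, 21] (2 swaps)
Total swaps: 6


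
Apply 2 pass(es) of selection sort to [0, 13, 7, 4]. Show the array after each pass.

Pass 1: Select minimum 0 at index 0, swap -> [0, 13, 7, 4]
Pass 2: Select minimum 4 at index 3, swap -> [0, 4, 7, 13]


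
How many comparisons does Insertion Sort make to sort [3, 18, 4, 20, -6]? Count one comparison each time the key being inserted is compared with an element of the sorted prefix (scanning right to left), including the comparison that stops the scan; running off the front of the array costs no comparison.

Insert 18: 3 <= 18 (stop) = 1 comparison(s) -> [3, 18, 4, 20, -6]
Insert 4: 18 > 4 (shift), 3 <= 4 (stop) = 2 comparison(s) -> [3, 4, 18, 20, -6]
Insert 20: 18 <= 20 (stop) = 1 comparison(s) -> [3, 4, 18, 20, -6]
Insert -6: 20 > -6 (shift), 18 > -6 (shift), 4 > -6 (shift), 3 > -6 (shift), reached front = 4 comparison(s) -> [-6, 3, 4, 18, 20]
Total comparisons: 1 + 2 + 1 + 4 = 8


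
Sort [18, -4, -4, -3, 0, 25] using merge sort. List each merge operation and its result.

Divide and conquer:
  Merge [-4] + [-4] -> [-4, -4]
  Merge [18] + [-4, -4] -> [-4, -4, 18]
  Merge [0] + [25] -> [0, 25]
  Merge [-3] + [0, 25] -> [-3, 0, 25]
  Merge [-4, -4, 18] + [-3, 0, 25] -> [-4, -4, -3, 0, 18, 25]


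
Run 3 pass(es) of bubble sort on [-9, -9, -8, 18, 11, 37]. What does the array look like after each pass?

After pass 1: [-9, -9, -8, 11, 18, 37] (1 swaps)
After pass 2: [-9, -9, -8, 11, 18, 37] (0 swaps)
After pass 3: [-9, -9, -8, 11, 18, 37] (0 swaps)
Total swaps: 1


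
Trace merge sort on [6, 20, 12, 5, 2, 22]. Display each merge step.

Divide and conquer:
  Merge [20] + [12] -> [12, 20]
  Merge [6] + [12, 20] -> [6, 12, 20]
  Merge [2] + [22] -> [2, 22]
  Merge [5] + [2, 22] -> [2, 5, 22]
  Merge [6, 12, 20] + [2, 5, 22] -> [2, 5, 6, 12, 20, 22]


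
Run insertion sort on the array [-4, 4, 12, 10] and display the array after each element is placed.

First element -4 is already 'sorted'
Insert 4: shifted 0 elements -> [-4, 4, 12, 10]
Insert 12: shifted 0 elements -> [-4, 4, 12, 10]
Insert 10: shifted 1 elements -> [-4, 4, 10, 12]


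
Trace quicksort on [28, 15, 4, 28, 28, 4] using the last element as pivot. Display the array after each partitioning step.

Partition 1: pivot=4 at index 1 -> [4, 4, 28, 28, 28, 15]
Partition 2: pivot=15 at index 2 -> [4, 4, 15, 28, 28, 28]
Partition 3: pivot=28 at index 5 -> [4, 4, 15, 28, 28, 28]
Partition 4: pivot=28 at index 4 -> [4, 4, 15, 28, 28, 28]


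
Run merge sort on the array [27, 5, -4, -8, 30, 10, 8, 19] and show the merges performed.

Divide and conquer:
  Merge [27] + [5] -> [5, 27]
  Merge [-4] + [-8] -> [-8, -4]
  Merge [5, 27] + [-8, -4] -> [-8, -4, 5, 27]
  Merge [30] + [10] -> [10, 30]
  Merge [8] + [19] -> [8, 19]
  Merge [10, 30] + [8, 19] -> [8, 10, 19, 30]
  Merge [-8, -4, 5, 27] + [8, 10, 19, 30] -> [-8, -4, 5, 8, 10, 19, 27, 30]


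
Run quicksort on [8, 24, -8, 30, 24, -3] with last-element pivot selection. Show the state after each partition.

Partition 1: pivot=-3 at index 1 -> [-8, -3, 8, 30, 24, 24]
Partition 2: pivot=24 at index 4 -> [-8, -3, 8, 24, 24, 30]
Partition 3: pivot=24 at index 3 -> [-8, -3, 8, 24, 24, 30]


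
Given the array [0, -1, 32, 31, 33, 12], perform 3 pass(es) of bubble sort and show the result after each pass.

After pass 1: [-1, 0, 31, 32, 12, 33] (3 swaps)
After pass 2: [-1, 0, 31, 12, 32, 33] (1 swaps)
After pass 3: [-1, 0, 12, 31, 32, 33] (1 swaps)
Total swaps: 5


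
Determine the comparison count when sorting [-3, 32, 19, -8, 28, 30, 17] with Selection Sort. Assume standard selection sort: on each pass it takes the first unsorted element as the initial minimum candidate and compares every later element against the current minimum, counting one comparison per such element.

Pass 1: scan indices 1..6 for the minimum = 6 comparison(s); min is -8, place at index 0 -> [-8, 32, 19, -3, 28, 30, 17]
Pass 2: scan indices 2..6 for the minimum = 5 comparison(s); min is -3, place at index 1 -> [-8, -3, 19, 32, 28, 30, 17]
Pass 3: scan indices 3..6 for the minimum = 4 comparison(s); min is 17, place at index 2 -> [-8, -3, 17, 32, 28, 30, 19]
Pass 4: scan indices 4..6 for the minimum = 3 comparison(s); min is 19, place at index 3 -> [-8, -3, 17, 19, 28, 30, 32]
Pass 5: scan indices 5..6 for the minimum = 2 comparison(s); min is 28, place at index 4 -> [-8, -3, 17, 19, 28, 30, 32]
Pass 6: scan indices 6..6 for the minimum = 1 comparison(s); min is 30, place at index 5 -> [-8, -3, 17, 19, 28, 30, 32]
Selection sort always scans the whole unsorted suffix, so the count is (n-1) + (n-2) + ... + 1 = n(n-1)/2 = 7*6/2 = 21 regardless of the input order.
Total comparisons: 6 + 5 + 4 + 3 + 2 + 1 = 21


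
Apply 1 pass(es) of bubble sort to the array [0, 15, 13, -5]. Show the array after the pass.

After pass 1: [0, 13, -5, 15] (2 swaps)
Total swaps: 2


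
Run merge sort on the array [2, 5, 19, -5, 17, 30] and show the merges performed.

Divide and conquer:
  Merge [5] + [19] -> [5, 19]
  Merge [2] + [5, 19] -> [2, 5, 19]
  Merge [17] + [30] -> [17, 30]
  Merge [-5] + [17, 30] -> [-5, 17, 30]
  Merge [2, 5, 19] + [-5, 17, 30] -> [-5, 2, 5, 17, 19, 30]


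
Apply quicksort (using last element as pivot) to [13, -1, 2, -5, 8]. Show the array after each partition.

Partition 1: pivot=8 at index 3 -> [-1, 2, -5, 8, 13]
Partition 2: pivot=-5 at index 0 -> [-5, 2, -1, 8, 13]
Partition 3: pivot=-1 at index 1 -> [-5, -1, 2, 8, 13]


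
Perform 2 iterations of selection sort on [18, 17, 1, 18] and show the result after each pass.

Pass 1: Select minimum 1 at index 2, swap -> [1, 17, 18, 18]
Pass 2: Select minimum 17 at index 1, swap -> [1, 17, 18, 18]


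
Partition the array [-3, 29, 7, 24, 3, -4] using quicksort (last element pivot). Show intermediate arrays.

Partition 1: pivot=-4 at index 0 -> [-4, 29, 7, 24, 3, -3]
Partition 2: pivot=-3 at index 1 -> [-4, -3, 7, 24, 3, 29]
Partition 3: pivot=29 at index 5 -> [-4, -3, 7, 24, 3, 29]
Partition 4: pivot=3 at index 2 -> [-4, -3, 3, 24, 7, 29]
Partition 5: pivot=7 at index 3 -> [-4, -3, 3, 7, 24, 29]


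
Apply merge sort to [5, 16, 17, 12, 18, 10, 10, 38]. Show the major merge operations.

Divide and conquer:
  Merge [5] + [16] -> [5, 16]
  Merge [17] + [12] -> [12, 17]
  Merge [5, 16] + [12, 17] -> [5, 12, 16, 17]
  Merge [18] + [10] -> [10, 18]
  Merge [10] + [38] -> [10, 38]
  Merge [10, 18] + [10, 38] -> [10, 10, 18, 38]
  Merge [5, 12, 16, 17] + [10, 10, 18, 38] -> [5, 10, 10, 12, 16, 17, 18, 38]


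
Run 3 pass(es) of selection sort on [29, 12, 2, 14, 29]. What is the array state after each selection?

Pass 1: Select minimum 2 at index 2, swap -> [2, 12, 29, 14, 29]
Pass 2: Select minimum 12 at index 1, swap -> [2, 12, 29, 14, 29]
Pass 3: Select minimum 14 at index 3, swap -> [2, 12, 14, 29, 29]


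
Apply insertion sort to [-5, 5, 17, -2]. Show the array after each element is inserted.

First element -5 is already 'sorted'
Insert 5: shifted 0 elements -> [-5, 5, 17, -2]
Insert 17: shifted 0 elements -> [-5, 5, 17, -2]
Insert -2: shifted 2 elements -> [-5, -2, 5, 17]


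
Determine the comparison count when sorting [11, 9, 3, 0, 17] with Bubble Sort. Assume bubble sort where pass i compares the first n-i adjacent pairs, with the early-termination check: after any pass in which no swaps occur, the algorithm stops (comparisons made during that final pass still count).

Pass 1: compare adjacent pairs (0,1)..(3,4) = 4 comparison(s), 3 swap(s) -> [9, 3, 0, 11, 17]
Pass 2: compare adjacent pairs (0,1)..(2,3) = 3 comparison(s), 2 swap(s) -> [3, 0, 9, 11, 17]
Pass 3: compare adjacent pairs (0,1)..(1,2) = 2 comparison(s), 1 swap(s) -> [0, 3, 9, 11, 17]
Pass 4: compare adjacent pairs (0,1)..(0,1) = 1 comparison(s), 0 swap(s) -> [0, 3, 9, 11, 17]
No swaps in this pass, so bubble sort stops here.
Total comparisons: 4 + 3 + 2 + 1 = 10


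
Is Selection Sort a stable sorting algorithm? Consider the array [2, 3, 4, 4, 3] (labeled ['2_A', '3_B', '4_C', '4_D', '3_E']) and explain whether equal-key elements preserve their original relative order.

Trace Selection Sort on the labeled array (the key is the number; the letter only tracks identity):
  Pass 1: minimum 2_A is already at index 0; no swap -> [2_A, 3_B, 4_C, 4_D, 3_E]
  Pass 2: minimum 3_B is already at index 1; no swap -> [2_A, 3_B, 4_C, 4_D, 3_E]
  Pass 3: minimum of unsorted part is 3_E at index 4; swap it with 4_C at index 2 -> [2_A, 3_B, 3_E, 4_D, 4_C]
  Pass 4: minimum 4_D is already at index 3; no swap -> [2_A, 3_B, 3_E, 4_D, 4_C]
Final order: [2_A, 3_B, 3_E, 4_D, 4_C]
Equal keys:
  value 3: originally 3_B, 3_E; after sorting 3_B, 3_E -> order preserved
  value 4: originally 4_C, 4_D; after sorting 4_D, 4_C -> order changed
Equal keys were reordered, so Selection Sort is not stable: the long-range swap that moves the minimum into place can carry an element past an equal key. (One such input is enough; an unstable sort may happen to preserve order on other inputs, but it gives no guarantee.)
Answer: Not stable


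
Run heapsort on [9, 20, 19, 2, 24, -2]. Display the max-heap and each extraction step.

Build heap: [24, 20, 19, 2, 9, -2]
Extract 24: [20, 9, 19, 2, -2, 24]
Extract 20: [19, 9, -2, 2, 20, 24]
Extract 19: [9, 2, -2, 19, 20, 24]
Extract 9: [2, -2, 9, 19, 20, 24]
Extract 2: [-2, 2, 9, 19, 20, 24]


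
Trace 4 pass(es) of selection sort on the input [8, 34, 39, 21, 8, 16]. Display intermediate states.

Pass 1: Select minimum 8 at index 0, swap -> [8, 34, 39, 21, 8, 16]
Pass 2: Select minimum 8 at index 4, swap -> [8, 8, 39, 21, 34, 16]
Pass 3: Select minimum 16 at index 5, swap -> [8, 8, 16, 21, 34, 39]
Pass 4: Select minimum 21 at index 3, swap -> [8, 8, 16, 21, 34, 39]


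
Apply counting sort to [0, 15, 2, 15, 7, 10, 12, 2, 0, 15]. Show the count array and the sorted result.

Count array: [2, 0, 2, 0, 0, 0, 0, 1, 0, 0, 1, 0, 1, 0, 0, 3]
(count[i] = number of elements equal to i)
Cumulative count: [2, 2, 4, 4, 4, 4, 4, 5, 5, 5, 6, 6, 7, 7, 7, 10]
Sorted: [0, 0, 2, 2, 7, 10, 12, 15, 15, 15]


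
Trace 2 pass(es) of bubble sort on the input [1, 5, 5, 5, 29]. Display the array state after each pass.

After pass 1: [1, 5, 5, 5, 29] (0 swaps)
After pass 2: [1, 5, 5, 5, 29] (0 swaps)
Total swaps: 0


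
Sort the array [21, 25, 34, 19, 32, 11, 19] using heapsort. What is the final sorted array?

Build heap: [34, 32, 21, 19, 25, 11, 19]
Extract 34: [32, 25, 21, 19, 19, 11, 34]
Extract 32: [25, 19, 21, 11, 19, 32, 34]
Extract 25: [21, 19, 19, 11, 25, 32, 34]
Extract 21: [19, 11, 19, 21, 25, 32, 34]
Extract 19: [19, 11, 19, 21, 25, 32, 34]
Extract 19: [11, 19, 19, 21, 25, 32, 34]


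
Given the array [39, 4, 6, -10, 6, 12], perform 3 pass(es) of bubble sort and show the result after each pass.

After pass 1: [4, 6, -10, 6, 12, 39] (5 swaps)
After pass 2: [4, -10, 6, 6, 12, 39] (1 swaps)
After pass 3: [-10, 4, 6, 6, 12, 39] (1 swaps)
Total swaps: 7


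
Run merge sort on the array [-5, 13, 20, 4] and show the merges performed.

Divide and conquer:
  Merge [-5] + [13] -> [-5, 13]
  Merge [20] + [4] -> [4, 20]
  Merge [-5, 13] + [4, 20] -> [-5, 4, 13, 20]


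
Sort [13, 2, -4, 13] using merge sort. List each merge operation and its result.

Divide and conquer:
  Merge [13] + [2] -> [2, 13]
  Merge [-4] + [13] -> [-4, 13]
  Merge [2, 13] + [-4, 13] -> [-4, 2, 13, 13]


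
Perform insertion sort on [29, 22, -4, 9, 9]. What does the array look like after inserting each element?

First element 29 is already 'sorted'
Insert 22: shifted 1 elements -> [22, 29, -4, 9, 9]
Insert -4: shifted 2 elements -> [-4, 22, 29, 9, 9]
Insert 9: shifted 2 elements -> [-4, 9, 22, 29, 9]
Insert 9: shifted 2 elements -> [-4, 9, 9, 22, 29]


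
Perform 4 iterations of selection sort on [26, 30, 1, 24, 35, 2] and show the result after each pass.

Pass 1: Select minimum 1 at index 2, swap -> [1, 30, 26, 24, 35, 2]
Pass 2: Select minimum 2 at index 5, swap -> [1, 2, 26, 24, 35, 30]
Pass 3: Select minimum 24 at index 3, swap -> [1, 2, 24, 26, 35, 30]
Pass 4: Select minimum 26 at index 3, swap -> [1, 2, 24, 26, 35, 30]


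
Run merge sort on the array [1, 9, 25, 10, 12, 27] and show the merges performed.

Divide and conquer:
  Merge [9] + [25] -> [9, 25]
  Merge [1] + [9, 25] -> [1, 9, 25]
  Merge [12] + [27] -> [12, 27]
  Merge [10] + [12, 27] -> [10, 12, 27]
  Merge [1, 9, 25] + [10, 12, 27] -> [1, 9, 10, 12, 25, 27]


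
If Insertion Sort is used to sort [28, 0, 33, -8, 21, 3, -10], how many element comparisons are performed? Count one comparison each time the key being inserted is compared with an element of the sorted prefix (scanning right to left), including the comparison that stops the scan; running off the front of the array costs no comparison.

Insert 0: 28 > 0 (shift), reached front = 1 comparison(s) -> [0, 28, 33, -8, 21, 3, -10]
Insert 33: 28 <= 33 (stop) = 1 comparison(s) -> [0, 28, 33, -8, 21, 3, -10]
Insert -8: 33 > -8 (shift), 28 > -8 (shift), 0 > -8 (shift), reached front = 3 comparison(s) -> [-8, 0, 28, 33, 21, 3, -10]
Insert 21: 33 > 21 (shift), 28 > 21 (shift), 0 <= 21 (stop) = 3 comparison(s) -> [-8, 0, 21, 28, 33, 3, -10]
Insert 3: 33 > 3 (shift), 28 > 3 (shift), 21 > 3 (shift), 0 <= 3 (stop) = 4 comparison(s) -> [-8, 0, 3, 21, 28, 33, -10]
Insert -10: 33 > -10 (shift), 28 > -10 (shift), 21 > -10 (shift), 3 > -10 (shift), 0 > -10 (shift), -8 > -10 (shift), reached front = 6 comparison(s) -> [-10, -8, 0, 3, 21, 28, 33]
Total comparisons: 1 + 1 + 3 + 3 + 4 + 6 = 18


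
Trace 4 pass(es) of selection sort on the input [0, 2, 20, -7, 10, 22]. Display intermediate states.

Pass 1: Select minimum -7 at index 3, swap -> [-7, 2, 20, 0, 10, 22]
Pass 2: Select minimum 0 at index 3, swap -> [-7, 0, 20, 2, 10, 22]
Pass 3: Select minimum 2 at index 3, swap -> [-7, 0, 2, 20, 10, 22]
Pass 4: Select minimum 10 at index 4, swap -> [-7, 0, 2, 10, 20, 22]


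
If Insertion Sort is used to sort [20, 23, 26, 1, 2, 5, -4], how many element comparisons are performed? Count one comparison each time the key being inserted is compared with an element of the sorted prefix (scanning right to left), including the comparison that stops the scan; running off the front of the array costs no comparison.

Insert 23: 20 <= 23 (stop) = 1 comparison(s) -> [20, 23, 26, 1, 2, 5, -4]
Insert 26: 23 <= 26 (stop) = 1 comparison(s) -> [20, 23, 26, 1, 2, 5, -4]
Insert 1: 26 > 1 (shift), 23 > 1 (shift), 20 > 1 (shift), reached front = 3 comparison(s) -> [1, 20, 23, 26, 2, 5, -4]
Insert 2: 26 > 2 (shift), 23 > 2 (shift), 20 > 2 (shift), 1 <= 2 (stop) = 4 comparison(s) -> [1, 2, 20, 23, 26, 5, -4]
Insert 5: 26 > 5 (shift), 23 > 5 (shift), 20 > 5 (shift), 2 <= 5 (stop) = 4 comparison(s) -> [1, 2, 5, 20, 23, 26, -4]
Insert -4: 26 > -4 (shift), 23 > -4 (shift), 20 > -4 (shift), 5 > -4 (shift), 2 > -4 (shift), 1 > -4 (shift), reached front = 6 comparison(s) -> [-4, 1, 2, 5, 20, 23, 26]
Total comparisons: 1 + 1 + 3 + 4 + 4 + 6 = 19


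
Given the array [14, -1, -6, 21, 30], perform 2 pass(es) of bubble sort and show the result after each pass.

After pass 1: [-1, -6, 14, 21, 30] (2 swaps)
After pass 2: [-6, -1, 14, 21, 30] (1 swaps)
Total swaps: 3


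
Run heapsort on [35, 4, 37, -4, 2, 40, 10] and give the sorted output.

Build heap: [40, 4, 37, -4, 2, 35, 10]
Extract 40: [37, 4, 35, -4, 2, 10, 40]
Extract 37: [35, 4, 10, -4, 2, 37, 40]
Extract 35: [10, 4, 2, -4, 35, 37, 40]
Extract 10: [4, -4, 2, 10, 35, 37, 40]
Extract 4: [2, -4, 4, 10, 35, 37, 40]
Extract 2: [-4, 2, 4, 10, 35, 37, 40]


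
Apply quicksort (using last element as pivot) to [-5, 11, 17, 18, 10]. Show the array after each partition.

Partition 1: pivot=10 at index 1 -> [-5, 10, 17, 18, 11]
Partition 2: pivot=11 at index 2 -> [-5, 10, 11, 18, 17]
Partition 3: pivot=17 at index 3 -> [-5, 10, 11, 17, 18]


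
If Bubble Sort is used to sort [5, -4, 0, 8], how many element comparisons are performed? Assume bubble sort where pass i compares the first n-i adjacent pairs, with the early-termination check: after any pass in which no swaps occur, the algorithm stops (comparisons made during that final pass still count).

Pass 1: compare adjacent pairs (0,1)..(2,3) = 3 comparison(s), 2 swap(s) -> [-4, 0, 5, 8]
Pass 2: compare adjacent pairs (0,1)..(1,2) = 2 comparison(s), 0 swap(s) -> [-4, 0, 5, 8]
No swaps in this pass, so bubble sort stops here.
Total comparisons: 3 + 2 = 5


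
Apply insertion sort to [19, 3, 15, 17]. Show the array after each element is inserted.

First element 19 is already 'sorted'
Insert 3: shifted 1 elements -> [3, 19, 15, 17]
Insert 15: shifted 1 elements -> [3, 15, 19, 17]
Insert 17: shifted 1 elements -> [3, 15, 17, 19]


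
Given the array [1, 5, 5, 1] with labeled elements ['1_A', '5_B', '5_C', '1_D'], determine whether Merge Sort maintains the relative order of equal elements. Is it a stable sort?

Trace Merge Sort on the labeled array (the key is the number; the letter only tracks identity):
  Merge [1_A] + [5_B] -> [1_A, 5_B]
  Merge [5_C] + [1_D] -> [1_D, 5_C]
  Merge [1_A, 5_B] + [1_D, 5_C] -> [1_A, 1_D, 5_B, 5_C]
Final order: [1_A, 1_D, 5_B, 5_C]
Equal keys:
  value 1: originally 1_A, 1_D; after sorting 1_A, 1_D -> order preserved
  value 5: originally 5_B, 5_C; after sorting 5_B, 5_C -> order preserved
All equal keys kept their original relative order. Merge Sort is stable: when the heads of the two halves are equal the merge takes from the left half first.
Answer: Stable


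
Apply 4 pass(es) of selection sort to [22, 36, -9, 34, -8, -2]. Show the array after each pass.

Pass 1: Select minimum -9 at index 2, swap -> [-9, 36, 22, 34, -8, -2]
Pass 2: Select minimum -8 at index 4, swap -> [-9, -8, 22, 34, 36, -2]
Pass 3: Select minimum -2 at index 5, swap -> [-9, -8, -2, 34, 36, 22]
Pass 4: Select minimum 22 at index 5, swap -> [-9, -8, -2, 22, 36, 34]


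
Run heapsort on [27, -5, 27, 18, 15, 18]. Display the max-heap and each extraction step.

Build heap: [27, 18, 27, -5, 15, 18]
Extract 27: [27, 18, 18, -5, 15, 27]
Extract 27: [18, 15, 18, -5, 27, 27]
Extract 18: [18, 15, -5, 18, 27, 27]
Extract 18: [15, -5, 18, 18, 27, 27]
Extract 15: [-5, 15, 18, 18, 27, 27]


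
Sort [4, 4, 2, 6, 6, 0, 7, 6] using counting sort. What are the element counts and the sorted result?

Count array: [1, 0, 1, 0, 2, 0, 3, 1]
(count[i] = number of elements equal to i)
Cumulative count: [1, 1, 2, 2, 4, 4, 7, 8]
Sorted: [0, 2, 4, 4, 6, 6, 6, 7]


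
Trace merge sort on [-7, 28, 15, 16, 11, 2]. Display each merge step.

Divide and conquer:
  Merge [28] + [15] -> [15, 28]
  Merge [-7] + [15, 28] -> [-7, 15, 28]
  Merge [11] + [2] -> [2, 11]
  Merge [16] + [2, 11] -> [2, 11, 16]
  Merge [-7, 15, 28] + [2, 11, 16] -> [-7, 2, 11, 15, 16, 28]


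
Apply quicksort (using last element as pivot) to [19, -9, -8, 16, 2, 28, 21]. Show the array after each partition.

Partition 1: pivot=21 at index 5 -> [19, -9, -8, 16, 2, 21, 28]
Partition 2: pivot=2 at index 2 -> [-9, -8, 2, 16, 19, 21, 28]
Partition 3: pivot=-8 at index 1 -> [-9, -8, 2, 16, 19, 21, 28]
Partition 4: pivot=19 at index 4 -> [-9, -8, 2, 16, 19, 21, 28]


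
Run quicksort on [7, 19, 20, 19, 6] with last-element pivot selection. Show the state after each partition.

Partition 1: pivot=6 at index 0 -> [6, 19, 20, 19, 7]
Partition 2: pivot=7 at index 1 -> [6, 7, 20, 19, 19]
Partition 3: pivot=19 at index 3 -> [6, 7, 19, 19, 20]


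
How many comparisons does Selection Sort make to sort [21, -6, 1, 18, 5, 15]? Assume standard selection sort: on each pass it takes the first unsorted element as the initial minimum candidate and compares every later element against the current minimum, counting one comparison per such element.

Pass 1: scan indices 1..5 for the minimum = 5 comparison(s); min is -6, place at index 0 -> [-6, 21, 1, 18, 5, 15]
Pass 2: scan indices 2..5 for the minimum = 4 comparison(s); min is 1, place at index 1 -> [-6, 1, 21, 18, 5, 15]
Pass 3: scan indices 3..5 for the minimum = 3 comparison(s); min is 5, place at index 2 -> [-6, 1, 5, 18, 21, 15]
Pass 4: scan indices 4..5 for the minimum = 2 comparison(s); min is 15, place at index 3 -> [-6, 1, 5, 15, 21, 18]
Pass 5: scan indices 5..5 for the minimum = 1 comparison(s); min is 18, place at index 4 -> [-6, 1, 5, 15, 18, 21]
Selection sort always scans the whole unsorted suffix, so the count is (n-1) + (n-2) + ... + 1 = n(n-1)/2 = 6*5/2 = 15 regardless of the input order.
Total comparisons: 5 + 4 + 3 + 2 + 1 = 15


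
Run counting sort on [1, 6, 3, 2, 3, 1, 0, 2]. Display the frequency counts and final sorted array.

Count array: [1, 2, 2, 2, 0, 0, 1]
(count[i] = number of elements equal to i)
Cumulative count: [1, 3, 5, 7, 7, 7, 8]
Sorted: [0, 1, 1, 2, 2, 3, 3, 6]


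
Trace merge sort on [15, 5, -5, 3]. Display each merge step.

Divide and conquer:
  Merge [15] + [5] -> [5, 15]
  Merge [-5] + [3] -> [-5, 3]
  Merge [5, 15] + [-5, 3] -> [-5, 3, 5, 15]


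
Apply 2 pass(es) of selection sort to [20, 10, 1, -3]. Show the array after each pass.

Pass 1: Select minimum -3 at index 3, swap -> [-3, 10, 1, 20]
Pass 2: Select minimum 1 at index 2, swap -> [-3, 1, 10, 20]


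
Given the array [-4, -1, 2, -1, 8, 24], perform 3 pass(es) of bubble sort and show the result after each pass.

After pass 1: [-4, -1, -1, 2, 8, 24] (1 swaps)
After pass 2: [-4, -1, -1, 2, 8, 24] (0 swaps)
After pass 3: [-4, -1, -1, 2, 8, 24] (0 swaps)
Total swaps: 1


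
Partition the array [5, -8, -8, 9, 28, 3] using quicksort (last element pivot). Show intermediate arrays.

Partition 1: pivot=3 at index 2 -> [-8, -8, 3, 9, 28, 5]
Partition 2: pivot=-8 at index 1 -> [-8, -8, 3, 9, 28, 5]
Partition 3: pivot=5 at index 3 -> [-8, -8, 3, 5, 28, 9]
Partition 4: pivot=9 at index 4 -> [-8, -8, 3, 5, 9, 28]


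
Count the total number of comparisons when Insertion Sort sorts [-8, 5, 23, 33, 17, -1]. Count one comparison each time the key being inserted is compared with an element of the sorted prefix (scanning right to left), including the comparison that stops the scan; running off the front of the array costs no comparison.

Insert 5: -8 <= 5 (stop) = 1 comparison(s) -> [-8, 5, 23, 33, 17, -1]
Insert 23: 5 <= 23 (stop) = 1 comparison(s) -> [-8, 5, 23, 33, 17, -1]
Insert 33: 23 <= 33 (stop) = 1 comparison(s) -> [-8, 5, 23, 33, 17, -1]
Insert 17: 33 > 17 (shift), 23 > 17 (shift), 5 <= 17 (stop) = 3 comparison(s) -> [-8, 5, 17, 23, 33, -1]
Insert -1: 33 > -1 (shift), 23 > -1 (shift), 17 > -1 (shift), 5 > -1 (shift), -8 <= -1 (stop) = 5 comparison(s) -> [-8, -1, 5, 17, 23, 33]
Total comparisons: 1 + 1 + 1 + 3 + 5 = 11


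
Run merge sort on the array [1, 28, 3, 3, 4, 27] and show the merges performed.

Divide and conquer:
  Merge [28] + [3] -> [3, 28]
  Merge [1] + [3, 28] -> [1, 3, 28]
  Merge [4] + [27] -> [4, 27]
  Merge [3] + [4, 27] -> [3, 4, 27]
  Merge [1, 3, 28] + [3, 4, 27] -> [1, 3, 3, 4, 27, 28]


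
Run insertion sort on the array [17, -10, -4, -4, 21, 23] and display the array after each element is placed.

First element 17 is already 'sorted'
Insert -10: shifted 1 elements -> [-10, 17, -4, -4, 21, 23]
Insert -4: shifted 1 elements -> [-10, -4, 17, -4, 21, 23]
Insert -4: shifted 1 elements -> [-10, -4, -4, 17, 21, 23]
Insert 21: shifted 0 elements -> [-10, -4, -4, 17, 21, 23]
Insert 23: shifted 0 elements -> [-10, -4, -4, 17, 21, 23]


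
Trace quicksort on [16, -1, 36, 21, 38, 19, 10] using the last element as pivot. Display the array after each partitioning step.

Partition 1: pivot=10 at index 1 -> [-1, 10, 36, 21, 38, 19, 16]
Partition 2: pivot=16 at index 2 -> [-1, 10, 16, 21, 38, 19, 36]
Partition 3: pivot=36 at index 5 -> [-1, 10, 16, 21, 19, 36, 38]
Partition 4: pivot=19 at index 3 -> [-1, 10, 16, 19, 21, 36, 38]
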